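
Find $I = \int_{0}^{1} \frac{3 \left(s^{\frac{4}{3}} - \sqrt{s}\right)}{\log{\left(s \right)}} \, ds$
$\log{\left(\frac{2744}{729} \right)}$

Consider the one-parameter family: let $I(a) = \int_{0}^{1} \frac{3 \left(- \sqrt{s} + s^{a}\right)}{\log{\left(s \right)}} \, ds$.

Since $\dfrac{\partial}{\partial a}\,s^{a} = s^{a} \ln s$, the $\ln s$ in the denominator cancels and
$$\frac{dI}{da} = \int_{0}^{1} 3 s^{a} \, ds = 3 \left[\frac{s^{a+1}}{a+1}\right]_0^1 = \frac{3}{a + 1}.$$

Integrating with respect to $a$ gives $I(a) = \log{\left(\frac{8 \left(a + 1\right)^{3}}{27} \right)} + C$.

At $a = \frac{1}{2}$ the integrand is identically $0$, so $I(\frac{1}{2}) = 0$. The closed form gives $0$, hence $C = 0$.

Setting $a = \frac{4}{3}$:
$$I = \log{\left(\frac{2744}{729} \right)}.$$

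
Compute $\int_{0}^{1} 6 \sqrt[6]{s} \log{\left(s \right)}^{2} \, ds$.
$\frac{2592}{343}$

Begin with the known integral
$$J(a) = \int_{0}^{1} 6 s^{a} \, ds = \frac{6}{a + 1}.$$

Differentiating under the integral sign brings down a factor of $\ln s$:
$$\frac{dJ}{da} = \int_{0}^{1} 6 s^{a} \log{\left(s \right)} \, ds = - \frac{6}{\left(a + 1\right)^{2}}.$$

Repeating twice in total — each differentiation brings down another $\ln s$ — gives
$$\frac{d^{2}J}{da^{2}} = \int_{0}^{1} 6 s^{a} \log{\left(s \right)}^{2} \, ds = \frac{12}{\left(a + 1\right)^{3}},$$
and the integrand here is exactly the target integrand, so $I = \frac{12}{\left(a + 1\right)^{3}}$.

Setting $a = \frac{1}{6}$:
$$I = \frac{2592}{343}.$$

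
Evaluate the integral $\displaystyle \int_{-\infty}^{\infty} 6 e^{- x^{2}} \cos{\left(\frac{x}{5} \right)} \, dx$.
$\frac{6 \sqrt{\pi}}{e^{\frac{1}{100}}}$

Let $b$ denote the cosine frequency and define $I(b) = \int_{-\infty}^{\infty} 6 e^{- x^{2}} \cos{\left(b x \right)} \, dx$.

Differentiating under the integral sign,
$$I'(b) = \int_{-\infty}^{\infty} - 6 x e^{- x^{2}} \sin{\left(b x \right)} \, dx.$$

Integrate $\int_{-\infty}^{\infty} x \sin(b x)\, e^{- x^{2}}\, dx$ by parts with $u = \sin(b x)$ and $dv = x\, e^{- x^{2}}\, dx$, giving $v = - \frac{e^{- x^{2}}}{2}$. The boundary term vanishes and
$$\int_{-\infty}^{\infty} x \sin(b x)\, e^{- x^{2}}\, dx = \frac{b}{2} \int_{-\infty}^{\infty} \cos(b x)\, e^{- x^{2}}\, dx,$$
so $I'(b) = - \frac{b}{2}\, I(b)$.

This is a separable first-order ODE; solving with the initial condition $I(0) = \int_{-\infty}^{\infty} 6 e^{- x^{2}}\,dx = 6 \sqrt{\pi}$ gives
$$I(b) = 6 \sqrt{\pi} e^{- \frac{b^{2}}{4}}.$$

Setting $b = \frac{1}{5}$:
$$I = \frac{6 \sqrt{\pi}}{e^{\frac{1}{100}}}.$$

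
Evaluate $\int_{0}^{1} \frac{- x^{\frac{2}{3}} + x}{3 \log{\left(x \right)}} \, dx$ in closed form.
$- \frac{\log{\left(5 \right)}}{3} + \frac{\log{\left(2 \right)}}{3} + \frac{\log{\left(3 \right)}}{3}$

Consider the one-parameter family: let $I(a) = \int_{0}^{1} \frac{- x^{\frac{2}{3}} + x^{a}}{3 \log{\left(x \right)}} \, dx$.

Since $\dfrac{\partial}{\partial a}\,x^{a} = x^{a} \ln x$, the $\ln x$ in the denominator cancels and
$$\frac{dI}{da} = \int_{0}^{1} \frac{1}{3} x^{a} \, dx = \frac{1}{3} \left[\frac{x^{a+1}}{a+1}\right]_0^1 = \frac{1}{3 \left(a + 1\right)}.$$

Integrating with respect to $a$ gives $I(a) = \frac{\log{\left(a + 1 \right)}}{3} - \frac{\log{\left(5 \right)}}{3} + \frac{\log{\left(3 \right)}}{3} + C$.

At $a = \frac{2}{3}$ the integrand is identically $0$, so $I(\frac{2}{3}) = 0$. The closed form gives $0$, hence $C = 0$.

Setting $a = 1$:
$$I = - \frac{\log{\left(5 \right)}}{3} + \frac{\log{\left(2 \right)}}{3} + \frac{\log{\left(3 \right)}}{3}.$$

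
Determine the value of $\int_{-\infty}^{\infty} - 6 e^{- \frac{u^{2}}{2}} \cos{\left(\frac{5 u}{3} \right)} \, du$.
$- \frac{6 \sqrt{2} \sqrt{\pi}}{e^{\frac{25}{18}}}$

Define $I(b) = \int_{-\infty}^{\infty} - 6 e^{- \frac{u^{2}}{2}} \cos{\left(b u \right)} \, du$.

Differentiating under the integral sign,
$$I'(b) = \int_{-\infty}^{\infty} 6 u e^{- \frac{u^{2}}{2}} \sin{\left(b u \right)} \, du.$$

Integrate $\int_{-\infty}^{\infty} u \sin(b u)\, e^{- \frac{u^{2}}{2}}\, du$ by parts with $w = \sin(b u)$ and $dv = u\, e^{- \frac{u^{2}}{2}}\, du$, giving $v = - e^{- \frac{u^{2}}{2}}$. The boundary term vanishes and
$$\int_{-\infty}^{\infty} u \sin(b u)\, e^{- \frac{u^{2}}{2}}\, du = b \int_{-\infty}^{\infty} \cos(b u)\, e^{- \frac{u^{2}}{2}}\, du,$$
so $I'(b) = - b\, I(b)$.

This is a separable first-order ODE; solving with the initial condition $I(0) = \int_{-\infty}^{\infty} - 6 e^{- \frac{u^{2}}{2}}\,du = - 6 \sqrt{2} \sqrt{\pi}$ gives
$$I(b) = - 6 \sqrt{2} \sqrt{\pi} e^{- \frac{b^{2}}{2}}.$$

Setting $b = \frac{5}{3}$:
$$I = - \frac{6 \sqrt{2} \sqrt{\pi}}{e^{\frac{25}{18}}}.$$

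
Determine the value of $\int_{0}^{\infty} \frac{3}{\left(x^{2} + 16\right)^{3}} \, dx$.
$\frac{9 \pi}{16384}$

Begin with the known result
$$J(a) = \int_{0}^{\infty} \frac{3}{a^{2} + x^{2}} \, dx = \frac{3 \pi}{2 a}.$$

Differentiating under the integral sign with respect to $a$,
$$\frac{dJ}{da} = \int_{0}^{\infty} - \frac{6 a}{\left(a^{2} + x^{2}\right)^{2}} \, dx = - \frac{3 \pi}{2 a^{2}},$$
so $\int_{0}^{\infty} \frac{3}{\left(a^{2} + x^{2}\right)^{2}} \, dx = \frac{3 \pi}{4 a^{3}}$.

Repeating — each differentiation of $1/(x^2+a^2)^j$ produces $-2ja/(x^2+a^2)^{j+1}$ — and dividing through by $-2ja$ at each step yields, after $2$ differentiations in total,
$$\int_{0}^{\infty} \frac{3}{\left(a^{2} + x^{2}\right)^{3}} \, dx = \frac{9 \pi}{16 a^{5}}.$$

Setting $a = 4$:
$$I = \frac{9 \pi}{16384}.$$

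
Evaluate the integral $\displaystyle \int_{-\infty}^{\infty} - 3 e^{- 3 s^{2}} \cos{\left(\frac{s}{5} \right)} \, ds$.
$- \frac{\sqrt{3} \sqrt{\pi}}{e^{\frac{1}{300}}}$

Treat the cosine frequency as a parameter and define $I(b) = \int_{-\infty}^{\infty} - 3 e^{- 3 s^{2}} \cos{\left(b s \right)} \, ds$.

Differentiating under the integral sign,
$$I'(b) = \int_{-\infty}^{\infty} 3 s e^{- 3 s^{2}} \sin{\left(b s \right)} \, ds.$$

Integrate $\int_{-\infty}^{\infty} s \sin(b s)\, e^{- 3 s^{2}}\, ds$ by parts with $u = \sin(b s)$ and $dv = s\, e^{- 3 s^{2}}\, ds$, giving $v = - \frac{e^{- 3 s^{2}}}{6}$. The boundary term vanishes and
$$\int_{-\infty}^{\infty} s \sin(b s)\, e^{- 3 s^{2}}\, ds = \frac{b}{6} \int_{-\infty}^{\infty} \cos(b s)\, e^{- 3 s^{2}}\, ds,$$
so $I'(b) = - \frac{b}{6}\, I(b)$.

This is a separable first-order ODE; solving with the initial condition $I(0) = \int_{-\infty}^{\infty} - 3 e^{- 3 s^{2}}\,ds = - \sqrt{3} \sqrt{\pi}$ gives
$$I(b) = - \sqrt{3} \sqrt{\pi} e^{- \frac{b^{2}}{12}}.$$

Setting $b = \frac{1}{5}$:
$$I = - \frac{\sqrt{3} \sqrt{\pi}}{e^{\frac{1}{300}}}.$$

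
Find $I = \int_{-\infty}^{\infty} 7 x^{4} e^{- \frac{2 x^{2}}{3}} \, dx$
$\frac{189 \sqrt{6} \sqrt{\pi}}{32}$

Begin with the known integral
$$J(a) = \int_{-\infty}^{\infty} 7 e^{- a x^{2}} \, dx = \frac{7 \sqrt{\pi}}{\sqrt{a}}.$$

Differentiating under the integral sign brings down a factor of $(-x^2)$:
$$\frac{dJ}{da} = \int_{-\infty}^{\infty} - 7 x^{2} e^{- a x^{2}} \, dx = - \frac{7 \sqrt{\pi}}{2 a^{\frac{3}{2}}}.$$

Repeating twice in total — each differentiation brings down another $(-x^2)$ — gives
$$\frac{d^{2}J}{da^{2}} = \int_{-\infty}^{\infty} 7 x^{4} e^{- a x^{2}} \, dx = \frac{21 \sqrt{\pi}}{4 a^{\frac{5}{2}}},$$
and the integrand here is exactly the target integrand, so $I = \frac{21 \sqrt{\pi}}{4 a^{\frac{5}{2}}}$.

Setting $a = \frac{2}{3}$:
$$I = \frac{189 \sqrt{6} \sqrt{\pi}}{32}.$$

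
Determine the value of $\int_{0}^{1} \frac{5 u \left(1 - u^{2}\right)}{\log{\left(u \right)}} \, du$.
$- \log{\left(32 \right)}$

Replace the exponent $3$ by a parameter $a$: let $I(a) = \int_{0}^{1} \frac{5 \left(u - u^{a}\right)}{\log{\left(u \right)}} \, du$.

Since $\dfrac{\partial}{\partial a}\,u^{a} = u^{a} \ln u$, the $\ln u$ in the denominator cancels and
$$\frac{dI}{da} = \int_{0}^{1} -5 u^{a} \, du = -5 \left[\frac{u^{a+1}}{a+1}\right]_0^1 = - \frac{5}{a + 1}.$$

Integrating with respect to $a$ gives $I(a) = \log{\left(\frac{32}{\left(a + 1\right)^{5}} \right)} + C$.

At $a = 1$ the integrand is identically $0$, so $I(1) = 0$. The closed form gives $0$, hence $C = 0$.

Setting $a = 3$:
$$I = - \log{\left(32 \right)}.$$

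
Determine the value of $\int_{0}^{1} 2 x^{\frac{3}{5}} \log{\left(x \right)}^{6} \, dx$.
$\frac{3515625}{65536}$

Begin with the known integral
$$J(a) = \int_{0}^{1} 2 x^{a} \, dx = \frac{2}{a + 1}.$$

Differentiating under the integral sign brings down a factor of $\ln x$:
$$\frac{dJ}{da} = \int_{0}^{1} 2 x^{a} \log{\left(x \right)} \, dx = - \frac{2}{\left(a + 1\right)^{2}}.$$

Repeating $6$ times in total — each differentiation brings down another $\ln x$ — gives
$$\frac{d^{6}J}{da^{6}} = \int_{0}^{1} 2 x^{a} \log{\left(x \right)}^{6} \, dx = \frac{1440}{\left(a + 1\right)^{7}},$$
and the integrand here is exactly the target integrand, so $I = \frac{1440}{\left(a + 1\right)^{7}}$.

Setting $a = \frac{3}{5}$:
$$I = \frac{3515625}{65536}.$$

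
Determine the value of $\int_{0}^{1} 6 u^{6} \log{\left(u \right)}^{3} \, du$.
$- \frac{36}{2401}$

Start from the elementary integral
$$J(a) = \int_{0}^{1} 6 u^{a} \, du = \frac{6}{a + 1}.$$

Differentiating under the integral sign brings down a factor of $\ln u$:
$$\frac{dJ}{da} = \int_{0}^{1} 6 u^{a} \log{\left(u \right)} \, du = - \frac{6}{\left(a + 1\right)^{2}}.$$

Repeating $3$ times in total — each differentiation brings down another $\ln u$ — gives
$$\frac{d^{3}J}{da^{3}} = \int_{0}^{1} 6 u^{a} \log{\left(u \right)}^{3} \, du = - \frac{36}{\left(a + 1\right)^{4}},$$
and the integrand here is exactly the target integrand, so $I = - \frac{36}{\left(a + 1\right)^{4}}$.

Setting $a = 6$:
$$I = - \frac{36}{2401}.$$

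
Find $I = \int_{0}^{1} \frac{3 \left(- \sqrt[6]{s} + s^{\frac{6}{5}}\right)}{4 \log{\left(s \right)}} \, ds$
$\log{\left(\frac{\sqrt[4]{35} \cdot 66^{\frac{3}{4}}}{35} \right)}$

Consider the one-parameter family: let $I(a) = \int_{0}^{1} \frac{3 \left(s^{\frac{6}{5}} - s^{a}\right)}{4 \log{\left(s \right)}} \, ds$.

Since $\dfrac{\partial}{\partial a}\,s^{a} = s^{a} \ln s$, the $\ln s$ in the denominator cancels and
$$\frac{dI}{da} = \int_{0}^{1} - \frac{3}{4} s^{a} \, ds = - \frac{3}{4} \left[\frac{s^{a+1}}{a+1}\right]_0^1 = - \frac{3}{4 a + 4}.$$

Integrating with respect to $a$ gives $I(a) = - \frac{3 \log{\left(a + 1 \right)}}{4} - \frac{3 \log{\left(5 \right)}}{4} + \frac{3 \log{\left(11 \right)}}{4} + C$.

At $a = \frac{6}{5}$ the integrand is identically $0$, so $I(\frac{6}{5}) = 0$. The closed form gives $0$, hence $C = 0$.

Setting $a = \frac{1}{6}$:
$$I = \log{\left(\frac{\sqrt[4]{35} \cdot 66^{\frac{3}{4}}}{35} \right)}.$$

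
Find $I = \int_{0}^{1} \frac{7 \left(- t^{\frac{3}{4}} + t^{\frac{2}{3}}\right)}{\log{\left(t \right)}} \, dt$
$\log{\left(\frac{1280000000}{1801088541} \right)}$

Consider the one-parameter family: let $I(a) = \int_{0}^{1} \frac{7 \left(- t^{\frac{3}{4}} + t^{a}\right)}{\log{\left(t \right)}} \, dt$.

Since $\dfrac{\partial}{\partial a}\,t^{a} = t^{a} \ln t$, the $\ln t$ in the denominator cancels and
$$\frac{dI}{da} = \int_{0}^{1} 7 t^{a} \, dt = 7 \left[\frac{t^{a+1}}{a+1}\right]_0^1 = \frac{7}{a + 1}.$$

Integrating with respect to $a$ gives $I(a) = \log{\left(\frac{16384 \left(a + 1\right)^{7}}{823543} \right)} + C$.

At $a = \frac{3}{4}$ the integrand is identically $0$, so $I(\frac{3}{4}) = 0$. The closed form gives $0$, hence $C = 0$.

Setting $a = \frac{2}{3}$:
$$I = \log{\left(\frac{1280000000}{1801088541} \right)}.$$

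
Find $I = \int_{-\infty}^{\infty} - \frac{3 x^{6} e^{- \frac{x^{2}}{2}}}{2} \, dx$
$- \frac{45 \sqrt{2} \sqrt{\pi}}{2}$

Begin with the known integral
$$J(a) = \int_{-\infty}^{\infty} - \frac{3 e^{- a x^{2}}}{2} \, dx = - \frac{3 \sqrt{\pi}}{2 \sqrt{a}}.$$

Differentiating under the integral sign brings down a factor of $(-x^2)$:
$$\frac{dJ}{da} = \int_{-\infty}^{\infty} \frac{3 x^{2} e^{- a x^{2}}}{2} \, dx = \frac{3 \sqrt{\pi}}{4 a^{\frac{3}{2}}}.$$

Repeating $3$ times in total — each differentiation brings down another $(-x^2)$ — gives
$$\frac{d^{3}J}{da^{3}} = \int_{-\infty}^{\infty} \frac{3 x^{6} e^{- a x^{2}}}{2} \, dx = \frac{45 \sqrt{\pi}}{16 a^{\frac{7}{2}}},$$
and the integrand here is $(-1)^{3}$ times the target integrand, so $I = (-1)^{3}\,\frac{d^{3}J}{da^{3}} = - \frac{45 \sqrt{\pi}}{16 a^{\frac{7}{2}}}$.

Setting $a = \frac{1}{2}$:
$$I = - \frac{45 \sqrt{2} \sqrt{\pi}}{2}.$$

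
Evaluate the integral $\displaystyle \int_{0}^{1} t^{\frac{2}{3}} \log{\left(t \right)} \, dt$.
$- \frac{9}{25}$

Begin with the known integral
$$J(a) = \int_{0}^{1} t^{a} \, dt = \frac{1}{a + 1}.$$

Differentiating under the integral sign brings down a factor of $\ln t$:
$$\frac{dJ}{da} = \int_{0}^{1} t^{a} \log{\left(t \right)} \, dt = - \frac{1}{\left(a + 1\right)^{2}}.$$

The integral on the left is $I$, so $I = - \frac{1}{\left(a + 1\right)^{2}}$.

Setting $a = \frac{2}{3}$:
$$I = - \frac{9}{25}.$$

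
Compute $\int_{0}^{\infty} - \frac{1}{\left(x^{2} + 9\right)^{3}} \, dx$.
$- \frac{\pi}{1296}$

Begin with the known result
$$J(a) = \int_{0}^{\infty} - \frac{1}{a^{2} + x^{2}} \, dx = - \frac{\pi}{2 a}.$$

Differentiating under the integral sign with respect to $a$,
$$\frac{dJ}{da} = \int_{0}^{\infty} \frac{2 a}{\left(a^{2} + x^{2}\right)^{2}} \, dx = \frac{\pi}{2 a^{2}},$$
so $\int_{0}^{\infty} - \frac{1}{\left(a^{2} + x^{2}\right)^{2}} \, dx = - \frac{\pi}{4 a^{3}}$.

Repeating — each differentiation of $1/(x^2+a^2)^j$ produces $-2ja/(x^2+a^2)^{j+1}$ — and dividing through by $-2ja$ at each step yields, after $2$ differentiations in total,
$$\int_{0}^{\infty} - \frac{1}{\left(a^{2} + x^{2}\right)^{3}} \, dx = - \frac{3 \pi}{16 a^{5}}.$$

Setting $a = 3$:
$$I = - \frac{\pi}{1296}.$$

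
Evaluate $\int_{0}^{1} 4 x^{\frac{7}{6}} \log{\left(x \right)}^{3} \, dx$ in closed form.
$- \frac{31104}{28561}$

Begin with the known integral
$$J(a) = \int_{0}^{1} 4 x^{a} \, dx = \frac{4}{a + 1}.$$

Differentiating under the integral sign brings down a factor of $\ln x$:
$$\frac{dJ}{da} = \int_{0}^{1} 4 x^{a} \log{\left(x \right)} \, dx = - \frac{4}{\left(a + 1\right)^{2}}.$$

Repeating $3$ times in total — each differentiation brings down another $\ln x$ — gives
$$\frac{d^{3}J}{da^{3}} = \int_{0}^{1} 4 x^{a} \log{\left(x \right)}^{3} \, dx = - \frac{24}{\left(a + 1\right)^{4}},$$
and the integrand here is exactly the target integrand, so $I = - \frac{24}{\left(a + 1\right)^{4}}$.

Setting $a = \frac{7}{6}$:
$$I = - \frac{31104}{28561}.$$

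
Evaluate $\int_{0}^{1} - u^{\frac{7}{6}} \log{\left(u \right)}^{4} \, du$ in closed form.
$- \frac{186624}{371293}$

Begin with the known integral
$$J(a) = \int_{0}^{1} - u^{a} \, du = - \frac{1}{a + 1}.$$

Differentiating under the integral sign brings down a factor of $\ln u$:
$$\frac{dJ}{da} = \int_{0}^{1} - u^{a} \log{\left(u \right)} \, du = \frac{1}{\left(a + 1\right)^{2}}.$$

Repeating $4$ times in total — each differentiation brings down another $\ln u$ — gives
$$\frac{d^{4}J}{da^{4}} = \int_{0}^{1} - u^{a} \log{\left(u \right)}^{4} \, du = - \frac{24}{\left(a + 1\right)^{5}},$$
and the integrand here is exactly the target integrand, so $I = - \frac{24}{\left(a + 1\right)^{5}}$.

Setting $a = \frac{7}{6}$:
$$I = - \frac{186624}{371293}.$$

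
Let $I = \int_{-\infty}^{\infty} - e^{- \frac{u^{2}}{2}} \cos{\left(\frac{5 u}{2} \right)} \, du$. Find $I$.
$- \frac{\sqrt{2} \sqrt{\pi}}{e^{\frac{25}{8}}}$

Treat the cosine frequency as a parameter and define $I(b) = \int_{-\infty}^{\infty} - e^{- \frac{u^{2}}{2}} \cos{\left(b u \right)} \, du$.

Differentiating under the integral sign,
$$I'(b) = \int_{-\infty}^{\infty} u e^{- \frac{u^{2}}{2}} \sin{\left(b u \right)} \, du.$$

Integrate $\int_{-\infty}^{\infty} u \sin(b u)\, e^{- \frac{u^{2}}{2}}\, du$ by parts with $w = \sin(b u)$ and $dv = u\, e^{- \frac{u^{2}}{2}}\, du$, giving $v = - e^{- \frac{u^{2}}{2}}$. The boundary term vanishes and
$$\int_{-\infty}^{\infty} u \sin(b u)\, e^{- \frac{u^{2}}{2}}\, du = b \int_{-\infty}^{\infty} \cos(b u)\, e^{- \frac{u^{2}}{2}}\, du,$$
so $I'(b) = - b\, I(b)$.

This is a separable first-order ODE; solving with the initial condition $I(0) = \int_{-\infty}^{\infty} - e^{- \frac{u^{2}}{2}}\,du = - \sqrt{2} \sqrt{\pi}$ gives
$$I(b) = - \sqrt{2} \sqrt{\pi} e^{- \frac{b^{2}}{2}}.$$

Setting $b = \frac{5}{2}$:
$$I = - \frac{\sqrt{2} \sqrt{\pi}}{e^{\frac{25}{8}}}.$$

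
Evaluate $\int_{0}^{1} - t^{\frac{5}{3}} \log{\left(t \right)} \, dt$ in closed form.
$\frac{9}{64}$

Consider the simpler parametrised integral
$$J(a) = \int_{0}^{1} - t^{a} \, dt = - \frac{1}{a + 1}.$$

Differentiating under the integral sign brings down a factor of $\ln t$:
$$\frac{dJ}{da} = \int_{0}^{1} - t^{a} \log{\left(t \right)} \, dt = \frac{1}{\left(a + 1\right)^{2}}.$$

The integral on the left is $I$, so $I = \frac{1}{\left(a + 1\right)^{2}}$.

Setting $a = \frac{5}{3}$:
$$I = \frac{9}{64}.$$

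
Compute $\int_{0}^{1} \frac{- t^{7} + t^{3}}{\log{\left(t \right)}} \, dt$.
$- \log{\left(2 \right)}$

Consider the one-parameter family: let $I(a) = \int_{0}^{1} \frac{- t^{7} + t^{a}}{\log{\left(t \right)}} \, dt$.

Since $\dfrac{\partial}{\partial a}\,t^{a} = t^{a} \ln t$, the $\ln t$ in the denominator cancels and
$$\frac{dI}{da} = \int_{0}^{1} t^{a} \, dt = \left[\frac{t^{a+1}}{a+1}\right]_0^1 = \frac{1}{a + 1}.$$

Integrating with respect to $a$ gives $I(a) = \log{\left(\frac{a}{8} + \frac{1}{8} \right)} + C$.

At $a = 7$ the integrand is identically $0$, so $I(7) = 0$. The closed form gives $0$, hence $C = 0$.

Setting $a = 3$:
$$I = - \log{\left(2 \right)}.$$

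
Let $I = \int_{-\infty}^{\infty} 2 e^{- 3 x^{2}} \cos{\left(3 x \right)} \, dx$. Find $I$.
$\frac{2 \sqrt{3} \sqrt{\pi}}{3 e^{\frac{3}{4}}}$

Let $b$ denote the cosine frequency and define $I(b) = \int_{-\infty}^{\infty} 2 e^{- 3 x^{2}} \cos{\left(b x \right)} \, dx$.

Differentiating under the integral sign,
$$I'(b) = \int_{-\infty}^{\infty} - 2 x e^{- 3 x^{2}} \sin{\left(b x \right)} \, dx.$$

Integrate $\int_{-\infty}^{\infty} x \sin(b x)\, e^{- 3 x^{2}}\, dx$ by parts with $u = \sin(b x)$ and $dv = x\, e^{- 3 x^{2}}\, dx$, giving $v = - \frac{e^{- 3 x^{2}}}{6}$. The boundary term vanishes and
$$\int_{-\infty}^{\infty} x \sin(b x)\, e^{- 3 x^{2}}\, dx = \frac{b}{6} \int_{-\infty}^{\infty} \cos(b x)\, e^{- 3 x^{2}}\, dx,$$
so $I'(b) = - \frac{b}{6}\, I(b)$.

This is a separable first-order ODE; solving with the initial condition $I(0) = \int_{-\infty}^{\infty} 2 e^{- 3 x^{2}}\,dx = \frac{2 \sqrt{3} \sqrt{\pi}}{3}$ gives
$$I(b) = \frac{2 \sqrt{3} \sqrt{\pi} e^{- \frac{b^{2}}{12}}}{3}.$$

Setting $b = 3$:
$$I = \frac{2 \sqrt{3} \sqrt{\pi}}{3 e^{\frac{3}{4}}}.$$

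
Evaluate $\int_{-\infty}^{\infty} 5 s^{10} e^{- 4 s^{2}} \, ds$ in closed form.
$\frac{4725 \sqrt{\pi}}{65536}$

Consider the simpler parametrised integral
$$J(a) = \int_{-\infty}^{\infty} 5 e^{- a s^{2}} \, ds = \frac{5 \sqrt{\pi}}{\sqrt{a}}.$$

Differentiating under the integral sign brings down a factor of $(-s^2)$:
$$\frac{dJ}{da} = \int_{-\infty}^{\infty} - 5 s^{2} e^{- a s^{2}} \, ds = - \frac{5 \sqrt{\pi}}{2 a^{\frac{3}{2}}}.$$

Repeating $5$ times in total — each differentiation brings down another $(-s^2)$ — gives
$$\frac{d^{5}J}{da^{5}} = \int_{-\infty}^{\infty} - 5 s^{10} e^{- a s^{2}} \, ds = - \frac{4725 \sqrt{\pi}}{32 a^{\frac{11}{2}}},$$
and the integrand here is $(-1)^{5}$ times the target integrand, so $I = (-1)^{5}\,\frac{d^{5}J}{da^{5}} = \frac{4725 \sqrt{\pi}}{32 a^{\frac{11}{2}}}$.

Setting $a = 4$:
$$I = \frac{4725 \sqrt{\pi}}{65536}.$$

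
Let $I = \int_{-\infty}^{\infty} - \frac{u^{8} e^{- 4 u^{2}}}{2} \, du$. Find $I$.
$- \frac{105 \sqrt{\pi}}{16384}$

Begin with the known integral
$$J(a) = \int_{-\infty}^{\infty} - \frac{e^{- a u^{2}}}{2} \, du = - \frac{\sqrt{\pi}}{2 \sqrt{a}}.$$

Differentiating under the integral sign brings down a factor of $(-u^2)$:
$$\frac{dJ}{da} = \int_{-\infty}^{\infty} \frac{u^{2} e^{- a u^{2}}}{2} \, du = \frac{\sqrt{\pi}}{4 a^{\frac{3}{2}}}.$$

Repeating $4$ times in total — each differentiation brings down another $(-u^2)$ — gives
$$\frac{d^{4}J}{da^{4}} = \int_{-\infty}^{\infty} - \frac{u^{8} e^{- a u^{2}}}{2} \, du = - \frac{105 \sqrt{\pi}}{32 a^{\frac{9}{2}}},$$
and the integrand here is exactly the target integrand, so $I = - \frac{105 \sqrt{\pi}}{32 a^{\frac{9}{2}}}$.

Setting $a = 4$:
$$I = - \frac{105 \sqrt{\pi}}{16384}.$$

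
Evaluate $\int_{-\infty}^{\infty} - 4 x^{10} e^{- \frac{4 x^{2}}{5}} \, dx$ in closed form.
$- \frac{2953125 \sqrt{5} \sqrt{\pi}}{16384}$

Start from the elementary integral
$$J(a) = \int_{-\infty}^{\infty} - 4 e^{- a x^{2}} \, dx = - \frac{4 \sqrt{\pi}}{\sqrt{a}}.$$

Differentiating under the integral sign brings down a factor of $(-x^2)$:
$$\frac{dJ}{da} = \int_{-\infty}^{\infty} 4 x^{2} e^{- a x^{2}} \, dx = \frac{2 \sqrt{\pi}}{a^{\frac{3}{2}}}.$$

Repeating $5$ times in total — each differentiation brings down another $(-x^2)$ — gives
$$\frac{d^{5}J}{da^{5}} = \int_{-\infty}^{\infty} 4 x^{10} e^{- a x^{2}} \, dx = \frac{945 \sqrt{\pi}}{8 a^{\frac{11}{2}}},$$
and the integrand here is $(-1)^{5}$ times the target integrand, so $I = (-1)^{5}\,\frac{d^{5}J}{da^{5}} = - \frac{945 \sqrt{\pi}}{8 a^{\frac{11}{2}}}$.

Setting $a = \frac{4}{5}$:
$$I = - \frac{2953125 \sqrt{5} \sqrt{\pi}}{16384}.$$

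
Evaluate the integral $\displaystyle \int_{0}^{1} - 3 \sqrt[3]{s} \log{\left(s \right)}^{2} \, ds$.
$- \frac{81}{32}$

Start from the elementary integral
$$J(a) = \int_{0}^{1} - 3 s^{a} \, ds = - \frac{3}{a + 1}.$$

Differentiating under the integral sign brings down a factor of $\ln s$:
$$\frac{dJ}{da} = \int_{0}^{1} - 3 s^{a} \log{\left(s \right)} \, ds = \frac{3}{\left(a + 1\right)^{2}}.$$

Repeating twice in total — each differentiation brings down another $\ln s$ — gives
$$\frac{d^{2}J}{da^{2}} = \int_{0}^{1} - 3 s^{a} \log{\left(s \right)}^{2} \, ds = - \frac{6}{\left(a + 1\right)^{3}},$$
and the integrand here is exactly the target integrand, so $I = - \frac{6}{\left(a + 1\right)^{3}}$.

Setting $a = \frac{1}{3}$:
$$I = - \frac{81}{32}.$$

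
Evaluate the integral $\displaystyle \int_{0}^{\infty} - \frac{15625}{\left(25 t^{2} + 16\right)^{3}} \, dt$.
$- \frac{9375 \pi}{16384}$

Start from the standard arctangent integral
$$J(a) = \int_{0}^{\infty} - \frac{1}{a^{2} + t^{2}} \, dt = - \frac{\pi}{2 a}.$$

Differentiating under the integral sign with respect to $a$,
$$\frac{dJ}{da} = \int_{0}^{\infty} \frac{2 a}{\left(a^{2} + t^{2}\right)^{2}} \, dt = \frac{\pi}{2 a^{2}},$$
so $\int_{0}^{\infty} - \frac{1}{\left(a^{2} + t^{2}\right)^{2}} \, dt = - \frac{\pi}{4 a^{3}}$.

Repeating — each differentiation of $1/(t^2+a^2)^j$ produces $-2ja/(t^2+a^2)^{j+1}$ — and dividing through by $-2ja$ at each step yields, after $2$ differentiations in total,
$$\int_{0}^{\infty} - \frac{1}{\left(a^{2} + t^{2}\right)^{3}} \, dt = - \frac{3 \pi}{16 a^{5}}.$$

Setting $a = \frac{4}{5}$:
$$I = - \frac{9375 \pi}{16384}.$$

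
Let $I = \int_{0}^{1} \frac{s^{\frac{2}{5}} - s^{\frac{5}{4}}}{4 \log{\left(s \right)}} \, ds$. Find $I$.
$\log{\left(\frac{5^{\frac{3}{4}} \sqrt{6} \sqrt[4]{7}}{15} \right)}$

Consider the one-parameter family: let $I(a) = \int_{0}^{1} \frac{- s^{\frac{5}{4}} + s^{a}}{4 \log{\left(s \right)}} \, ds$.

Since $\dfrac{\partial}{\partial a}\,s^{a} = s^{a} \ln s$, the $\ln s$ in the denominator cancels and
$$\frac{dI}{da} = \int_{0}^{1} \frac{1}{4} s^{a} \, ds = \frac{1}{4} \left[\frac{s^{a+1}}{a+1}\right]_0^1 = \frac{1}{4 \left(a + 1\right)}.$$

Integrating with respect to $a$ gives $I(a) = \log{\left(\frac{\sqrt{6} \sqrt[4]{a + 1}}{3} \right)} + C$.

At $a = \frac{5}{4}$ the integrand is identically $0$, so $I(\frac{5}{4}) = 0$. The closed form gives $0$, hence $C = 0$.

Setting $a = \frac{2}{5}$:
$$I = \log{\left(\frac{5^{\frac{3}{4}} \sqrt{6} \sqrt[4]{7}}{15} \right)}.$$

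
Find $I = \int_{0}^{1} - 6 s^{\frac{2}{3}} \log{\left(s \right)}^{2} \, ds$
$- \frac{324}{125}$

Consider the simpler parametrised integral
$$J(a) = \int_{0}^{1} - 6 s^{a} \, ds = - \frac{6}{a + 1}.$$

Differentiating under the integral sign brings down a factor of $\ln s$:
$$\frac{dJ}{da} = \int_{0}^{1} - 6 s^{a} \log{\left(s \right)} \, ds = \frac{6}{\left(a + 1\right)^{2}}.$$

Repeating twice in total — each differentiation brings down another $\ln s$ — gives
$$\frac{d^{2}J}{da^{2}} = \int_{0}^{1} - 6 s^{a} \log{\left(s \right)}^{2} \, ds = - \frac{12}{\left(a + 1\right)^{3}},$$
and the integrand here is exactly the target integrand, so $I = - \frac{12}{\left(a + 1\right)^{3}}$.

Setting $a = \frac{2}{3}$:
$$I = - \frac{324}{125}.$$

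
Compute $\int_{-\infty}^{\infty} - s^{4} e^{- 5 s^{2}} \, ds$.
$- \frac{3 \sqrt{5} \sqrt{\pi}}{500}$

Start from the elementary integral
$$J(a) = \int_{-\infty}^{\infty} - e^{- a s^{2}} \, ds = - \frac{\sqrt{\pi}}{\sqrt{a}}.$$

Differentiating under the integral sign brings down a factor of $(-s^2)$:
$$\frac{dJ}{da} = \int_{-\infty}^{\infty} s^{2} e^{- a s^{2}} \, ds = \frac{\sqrt{\pi}}{2 a^{\frac{3}{2}}}.$$

Repeating twice in total — each differentiation brings down another $(-s^2)$ — gives
$$\frac{d^{2}J}{da^{2}} = \int_{-\infty}^{\infty} - s^{4} e^{- a s^{2}} \, ds = - \frac{3 \sqrt{\pi}}{4 a^{\frac{5}{2}}},$$
and the integrand here is exactly the target integrand, so $I = - \frac{3 \sqrt{\pi}}{4 a^{\frac{5}{2}}}$.

Setting $a = 5$:
$$I = - \frac{3 \sqrt{5} \sqrt{\pi}}{500}.$$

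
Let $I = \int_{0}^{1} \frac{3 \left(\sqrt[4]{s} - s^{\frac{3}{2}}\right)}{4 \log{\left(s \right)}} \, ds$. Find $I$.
$- \frac{3 \log{\left(2 \right)}}{4}$

Replace the exponent $\frac{1}{4}$ by a parameter $a$: let $I(a) = \int_{0}^{1} \frac{3 \left(- s^{\frac{3}{2}} + s^{a}\right)}{4 \log{\left(s \right)}} \, ds$.

Since $\dfrac{\partial}{\partial a}\,s^{a} = s^{a} \ln s$, the $\ln s$ in the denominator cancels and
$$\frac{dI}{da} = \int_{0}^{1} \frac{3}{4} s^{a} \, ds = \frac{3}{4} \left[\frac{s^{a+1}}{a+1}\right]_0^1 = \frac{3}{4 \left(a + 1\right)}.$$

Integrating with respect to $a$ gives $I(a) = \log{\left(\frac{2^{\frac{3}{4}} \sqrt[4]{5} \left(a + 1\right)^{\frac{3}{4}}}{5} \right)} + C$.

At $a = \frac{3}{2}$ the integrand is identically $0$, so $I(\frac{3}{2}) = 0$. The closed form gives $0$, hence $C = 0$.

Setting $a = \frac{1}{4}$:
$$I = - \frac{3 \log{\left(2 \right)}}{4}.$$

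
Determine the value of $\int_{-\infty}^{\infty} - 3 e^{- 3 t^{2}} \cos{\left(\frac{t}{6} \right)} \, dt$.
$- \frac{\sqrt{3} \sqrt{\pi}}{e^{\frac{1}{432}}}$

Define $I(b) = \int_{-\infty}^{\infty} - 3 e^{- 3 t^{2}} \cos{\left(b t \right)} \, dt$.

Differentiating under the integral sign,
$$I'(b) = \int_{-\infty}^{\infty} 3 t e^{- 3 t^{2}} \sin{\left(b t \right)} \, dt.$$

Integrate $\int_{-\infty}^{\infty} t \sin(b t)\, e^{- 3 t^{2}}\, dt$ by parts with $u = \sin(b t)$ and $dv = t\, e^{- 3 t^{2}}\, dt$, giving $v = - \frac{e^{- 3 t^{2}}}{6}$. The boundary term vanishes and
$$\int_{-\infty}^{\infty} t \sin(b t)\, e^{- 3 t^{2}}\, dt = \frac{b}{6} \int_{-\infty}^{\infty} \cos(b t)\, e^{- 3 t^{2}}\, dt,$$
so $I'(b) = - \frac{b}{6}\, I(b)$.

This is a separable first-order ODE; solving with the initial condition $I(0) = \int_{-\infty}^{\infty} - 3 e^{- 3 t^{2}}\,dt = - \sqrt{3} \sqrt{\pi}$ gives
$$I(b) = - \sqrt{3} \sqrt{\pi} e^{- \frac{b^{2}}{12}}.$$

Setting $b = \frac{1}{6}$:
$$I = - \frac{\sqrt{3} \sqrt{\pi}}{e^{\frac{1}{432}}}.$$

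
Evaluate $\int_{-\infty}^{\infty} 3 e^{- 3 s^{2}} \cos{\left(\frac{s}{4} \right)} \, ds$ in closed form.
$\frac{\sqrt{3} \sqrt{\pi}}{e^{\frac{1}{192}}}$

Treat the cosine frequency as a parameter and define $I(b) = \int_{-\infty}^{\infty} 3 e^{- 3 s^{2}} \cos{\left(b s \right)} \, ds$.

Differentiating under the integral sign,
$$I'(b) = \int_{-\infty}^{\infty} - 3 s e^{- 3 s^{2}} \sin{\left(b s \right)} \, ds.$$

Integrate $\int_{-\infty}^{\infty} s \sin(b s)\, e^{- 3 s^{2}}\, ds$ by parts with $u = \sin(b s)$ and $dv = s\, e^{- 3 s^{2}}\, ds$, giving $v = - \frac{e^{- 3 s^{2}}}{6}$. The boundary term vanishes and
$$\int_{-\infty}^{\infty} s \sin(b s)\, e^{- 3 s^{2}}\, ds = \frac{b}{6} \int_{-\infty}^{\infty} \cos(b s)\, e^{- 3 s^{2}}\, ds,$$
so $I'(b) = - \frac{b}{6}\, I(b)$.

This is a separable first-order ODE; solving with the initial condition $I(0) = \int_{-\infty}^{\infty} 3 e^{- 3 s^{2}}\,ds = \sqrt{3} \sqrt{\pi}$ gives
$$I(b) = \sqrt{3} \sqrt{\pi} e^{- \frac{b^{2}}{12}}.$$

Setting $b = \frac{1}{4}$:
$$I = \frac{\sqrt{3} \sqrt{\pi}}{e^{\frac{1}{192}}}.$$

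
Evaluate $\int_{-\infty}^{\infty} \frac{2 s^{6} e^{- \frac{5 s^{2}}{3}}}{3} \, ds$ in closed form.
$\frac{27 \sqrt{15} \sqrt{\pi}}{500}$

Begin with the known integral
$$J(a) = \int_{-\infty}^{\infty} \frac{2 e^{- a s^{2}}}{3} \, ds = \frac{2 \sqrt{\pi}}{3 \sqrt{a}}.$$

Differentiating under the integral sign brings down a factor of $(-s^2)$:
$$\frac{dJ}{da} = \int_{-\infty}^{\infty} - \frac{2 s^{2} e^{- a s^{2}}}{3} \, ds = - \frac{\sqrt{\pi}}{3 a^{\frac{3}{2}}}.$$

Repeating $3$ times in total — each differentiation brings down another $(-s^2)$ — gives
$$\frac{d^{3}J}{da^{3}} = \int_{-\infty}^{\infty} - \frac{2 s^{6} e^{- a s^{2}}}{3} \, ds = - \frac{5 \sqrt{\pi}}{4 a^{\frac{7}{2}}},$$
and the integrand here is $(-1)^{3}$ times the target integrand, so $I = (-1)^{3}\,\frac{d^{3}J}{da^{3}} = \frac{5 \sqrt{\pi}}{4 a^{\frac{7}{2}}}$.

Setting $a = \frac{5}{3}$:
$$I = \frac{27 \sqrt{15} \sqrt{\pi}}{500}.$$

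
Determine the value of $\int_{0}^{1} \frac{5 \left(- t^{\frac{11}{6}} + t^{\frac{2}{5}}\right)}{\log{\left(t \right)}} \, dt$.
$\log{\left(\frac{130691232}{4437053125} \right)}$

Consider the one-parameter family: let $I(a) = \int_{0}^{1} \frac{5 \left(- t^{\frac{11}{6}} + t^{a}\right)}{\log{\left(t \right)}} \, dt$.

Since $\dfrac{\partial}{\partial a}\,t^{a} = t^{a} \ln t$, the $\ln t$ in the denominator cancels and
$$\frac{dI}{da} = \int_{0}^{1} 5 t^{a} \, dt = 5 \left[\frac{t^{a+1}}{a+1}\right]_0^1 = \frac{5}{a + 1}.$$

Integrating with respect to $a$ gives $I(a) = \log{\left(\frac{7776 \left(a + 1\right)^{5}}{1419857} \right)} + C$.

At $a = \frac{11}{6}$ the integrand is identically $0$, so $I(\frac{11}{6}) = 0$. The closed form gives $0$, hence $C = 0$.

Setting $a = \frac{2}{5}$:
$$I = \log{\left(\frac{130691232}{4437053125} \right)}.$$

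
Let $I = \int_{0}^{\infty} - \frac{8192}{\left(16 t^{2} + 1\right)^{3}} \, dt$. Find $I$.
$- 384 \pi$

Start from the standard arctangent integral
$$J(a) = \int_{0}^{\infty} - \frac{2}{a^{2} + t^{2}} \, dt = - \frac{\pi}{a}.$$

Differentiating under the integral sign with respect to $a$,
$$\frac{dJ}{da} = \int_{0}^{\infty} \frac{4 a}{\left(a^{2} + t^{2}\right)^{2}} \, dt = \frac{\pi}{a^{2}},$$
so $\int_{0}^{\infty} - \frac{2}{\left(a^{2} + t^{2}\right)^{2}} \, dt = - \frac{\pi}{2 a^{3}}$.

Repeating — each differentiation of $1/(t^2+a^2)^j$ produces $-2ja/(t^2+a^2)^{j+1}$ — and dividing through by $-2ja$ at each step yields, after $2$ differentiations in total,
$$\int_{0}^{\infty} - \frac{2}{\left(a^{2} + t^{2}\right)^{3}} \, dt = - \frac{3 \pi}{8 a^{5}}.$$

Setting $a = \frac{1}{4}$:
$$I = - 384 \pi.$$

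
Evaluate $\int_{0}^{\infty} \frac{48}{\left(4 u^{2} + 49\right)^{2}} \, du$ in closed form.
$\frac{6 \pi}{343}$

Begin with the known result
$$J(a) = \int_{0}^{\infty} \frac{3}{a^{2} + u^{2}} \, du = \frac{3 \pi}{2 a}.$$

Differentiating under the integral sign with respect to $a$,
$$\frac{dJ}{da} = \int_{0}^{\infty} - \frac{6 a}{\left(a^{2} + u^{2}\right)^{2}} \, du = - \frac{3 \pi}{2 a^{2}},$$
so $\int_{0}^{\infty} \frac{3}{\left(a^{2} + u^{2}\right)^{2}} \, du = \frac{3 \pi}{4 a^{3}}$.

Setting $a = \frac{7}{2}$:
$$I = \frac{6 \pi}{343}.$$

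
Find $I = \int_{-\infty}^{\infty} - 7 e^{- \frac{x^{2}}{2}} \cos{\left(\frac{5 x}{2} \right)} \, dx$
$- \frac{7 \sqrt{2} \sqrt{\pi}}{e^{\frac{25}{8}}}$

Treat the cosine frequency as a parameter and define $I(b) = \int_{-\infty}^{\infty} - 7 e^{- \frac{x^{2}}{2}} \cos{\left(b x \right)} \, dx$.

Differentiating under the integral sign,
$$I'(b) = \int_{-\infty}^{\infty} 7 x e^{- \frac{x^{2}}{2}} \sin{\left(b x \right)} \, dx.$$

Integrate $\int_{-\infty}^{\infty} x \sin(b x)\, e^{- \frac{x^{2}}{2}}\, dx$ by parts with $u = \sin(b x)$ and $dv = x\, e^{- \frac{x^{2}}{2}}\, dx$, giving $v = - e^{- \frac{x^{2}}{2}}$. The boundary term vanishes and
$$\int_{-\infty}^{\infty} x \sin(b x)\, e^{- \frac{x^{2}}{2}}\, dx = b \int_{-\infty}^{\infty} \cos(b x)\, e^{- \frac{x^{2}}{2}}\, dx,$$
so $I'(b) = - b\, I(b)$.

This is a separable first-order ODE; solving with the initial condition $I(0) = \int_{-\infty}^{\infty} - 7 e^{- \frac{x^{2}}{2}}\,dx = - 7 \sqrt{2} \sqrt{\pi}$ gives
$$I(b) = - 7 \sqrt{2} \sqrt{\pi} e^{- \frac{b^{2}}{2}}.$$

Setting $b = \frac{5}{2}$:
$$I = - \frac{7 \sqrt{2} \sqrt{\pi}}{e^{\frac{25}{8}}}.$$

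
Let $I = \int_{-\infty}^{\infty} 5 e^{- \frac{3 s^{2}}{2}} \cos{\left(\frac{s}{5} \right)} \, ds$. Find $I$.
$\frac{5 \sqrt{6} \sqrt{\pi}}{3 e^{\frac{1}{150}}}$

Define $I(b) = \int_{-\infty}^{\infty} 5 e^{- \frac{3 s^{2}}{2}} \cos{\left(b s \right)} \, ds$.

Differentiating under the integral sign,
$$I'(b) = \int_{-\infty}^{\infty} - 5 s e^{- \frac{3 s^{2}}{2}} \sin{\left(b s \right)} \, ds.$$

Integrate $\int_{-\infty}^{\infty} s \sin(b s)\, e^{- \frac{3 s^{2}}{2}}\, ds$ by parts with $u = \sin(b s)$ and $dv = s\, e^{- \frac{3 s^{2}}{2}}\, ds$, giving $v = - \frac{e^{- \frac{3 s^{2}}{2}}}{3}$. The boundary term vanishes and
$$\int_{-\infty}^{\infty} s \sin(b s)\, e^{- \frac{3 s^{2}}{2}}\, ds = \frac{b}{3} \int_{-\infty}^{\infty} \cos(b s)\, e^{- \frac{3 s^{2}}{2}}\, ds,$$
so $I'(b) = - \frac{b}{3}\, I(b)$.

This is a separable first-order ODE; solving with the initial condition $I(0) = \int_{-\infty}^{\infty} 5 e^{- \frac{3 s^{2}}{2}}\,ds = \frac{5 \sqrt{6} \sqrt{\pi}}{3}$ gives
$$I(b) = \frac{5 \sqrt{6} \sqrt{\pi} e^{- \frac{b^{2}}{6}}}{3}.$$

Setting $b = \frac{1}{5}$:
$$I = \frac{5 \sqrt{6} \sqrt{\pi}}{3 e^{\frac{1}{150}}}.$$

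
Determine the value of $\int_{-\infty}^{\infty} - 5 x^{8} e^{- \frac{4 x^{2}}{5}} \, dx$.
$- \frac{328125 \sqrt{5} \sqrt{\pi}}{8192}$

Start from the elementary integral
$$J(a) = \int_{-\infty}^{\infty} - 5 e^{- a x^{2}} \, dx = - \frac{5 \sqrt{\pi}}{\sqrt{a}}.$$

Differentiating under the integral sign brings down a factor of $(-x^2)$:
$$\frac{dJ}{da} = \int_{-\infty}^{\infty} 5 x^{2} e^{- a x^{2}} \, dx = \frac{5 \sqrt{\pi}}{2 a^{\frac{3}{2}}}.$$

Repeating $4$ times in total — each differentiation brings down another $(-x^2)$ — gives
$$\frac{d^{4}J}{da^{4}} = \int_{-\infty}^{\infty} - 5 x^{8} e^{- a x^{2}} \, dx = - \frac{525 \sqrt{\pi}}{16 a^{\frac{9}{2}}},$$
and the integrand here is exactly the target integrand, so $I = - \frac{525 \sqrt{\pi}}{16 a^{\frac{9}{2}}}$.

Setting $a = \frac{4}{5}$:
$$I = - \frac{328125 \sqrt{5} \sqrt{\pi}}{8192}.$$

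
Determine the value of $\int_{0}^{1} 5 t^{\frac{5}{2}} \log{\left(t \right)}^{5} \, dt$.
$- \frac{38400}{117649}$

Begin with the known integral
$$J(a) = \int_{0}^{1} 5 t^{a} \, dt = \frac{5}{a + 1}.$$

Differentiating under the integral sign brings down a factor of $\ln t$:
$$\frac{dJ}{da} = \int_{0}^{1} 5 t^{a} \log{\left(t \right)} \, dt = - \frac{5}{\left(a + 1\right)^{2}}.$$

Repeating $5$ times in total — each differentiation brings down another $\ln t$ — gives
$$\frac{d^{5}J}{da^{5}} = \int_{0}^{1} 5 t^{a} \log{\left(t \right)}^{5} \, dt = - \frac{600}{\left(a + 1\right)^{6}},$$
and the integrand here is exactly the target integrand, so $I = - \frac{600}{\left(a + 1\right)^{6}}$.

Setting $a = \frac{5}{2}$:
$$I = - \frac{38400}{117649}.$$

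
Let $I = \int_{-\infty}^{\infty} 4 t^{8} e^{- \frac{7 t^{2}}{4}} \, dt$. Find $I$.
$\frac{1920 \sqrt{7} \sqrt{\pi}}{2401}$

Start from the elementary integral
$$J(a) = \int_{-\infty}^{\infty} 4 e^{- a t^{2}} \, dt = \frac{4 \sqrt{\pi}}{\sqrt{a}}.$$

Differentiating under the integral sign brings down a factor of $(-t^2)$:
$$\frac{dJ}{da} = \int_{-\infty}^{\infty} - 4 t^{2} e^{- a t^{2}} \, dt = - \frac{2 \sqrt{\pi}}{a^{\frac{3}{2}}}.$$

Repeating $4$ times in total — each differentiation brings down another $(-t^2)$ — gives
$$\frac{d^{4}J}{da^{4}} = \int_{-\infty}^{\infty} 4 t^{8} e^{- a t^{2}} \, dt = \frac{105 \sqrt{\pi}}{4 a^{\frac{9}{2}}},$$
and the integrand here is exactly the target integrand, so $I = \frac{105 \sqrt{\pi}}{4 a^{\frac{9}{2}}}$.

Setting $a = \frac{7}{4}$:
$$I = \frac{1920 \sqrt{7} \sqrt{\pi}}{2401}.$$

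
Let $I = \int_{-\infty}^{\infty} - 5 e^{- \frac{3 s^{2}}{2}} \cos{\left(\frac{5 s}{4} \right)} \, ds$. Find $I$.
$- \frac{5 \sqrt{6} \sqrt{\pi}}{3 e^{\frac{25}{96}}}$

Treat the cosine frequency as a parameter and define $I(b) = \int_{-\infty}^{\infty} - 5 e^{- \frac{3 s^{2}}{2}} \cos{\left(b s \right)} \, ds$.

Differentiating under the integral sign,
$$I'(b) = \int_{-\infty}^{\infty} 5 s e^{- \frac{3 s^{2}}{2}} \sin{\left(b s \right)} \, ds.$$

Integrate $\int_{-\infty}^{\infty} s \sin(b s)\, e^{- \frac{3 s^{2}}{2}}\, ds$ by parts with $u = \sin(b s)$ and $dv = s\, e^{- \frac{3 s^{2}}{2}}\, ds$, giving $v = - \frac{e^{- \frac{3 s^{2}}{2}}}{3}$. The boundary term vanishes and
$$\int_{-\infty}^{\infty} s \sin(b s)\, e^{- \frac{3 s^{2}}{2}}\, ds = \frac{b}{3} \int_{-\infty}^{\infty} \cos(b s)\, e^{- \frac{3 s^{2}}{2}}\, ds,$$
so $I'(b) = - \frac{b}{3}\, I(b)$.

This is a separable first-order ODE; solving with the initial condition $I(0) = \int_{-\infty}^{\infty} - 5 e^{- \frac{3 s^{2}}{2}}\,ds = - \frac{5 \sqrt{6} \sqrt{\pi}}{3}$ gives
$$I(b) = - \frac{5 \sqrt{6} \sqrt{\pi} e^{- \frac{b^{2}}{6}}}{3}.$$

Setting $b = \frac{5}{4}$:
$$I = - \frac{5 \sqrt{6} \sqrt{\pi}}{3 e^{\frac{25}{96}}}.$$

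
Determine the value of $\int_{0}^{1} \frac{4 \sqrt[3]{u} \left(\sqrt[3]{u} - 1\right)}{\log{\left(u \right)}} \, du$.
$- \log{\left(\frac{256}{625} \right)}$

Replace the exponent $\frac{1}{3}$ by a parameter $a$: let $I(a) = \int_{0}^{1} \frac{4 \left(u^{\frac{2}{3}} - u^{a}\right)}{\log{\left(u \right)}} \, du$.

Since $\dfrac{\partial}{\partial a}\,u^{a} = u^{a} \ln u$, the $\ln u$ in the denominator cancels and
$$\frac{dI}{da} = \int_{0}^{1} -4 u^{a} \, du = -4 \left[\frac{u^{a+1}}{a+1}\right]_0^1 = - \frac{4}{a + 1}.$$

Integrating with respect to $a$ gives $I(a) = - \log{\left(\frac{81 \left(a + 1\right)^{4}}{625} \right)} + C$.

At $a = \frac{2}{3}$ the integrand is identically $0$, so $I(\frac{2}{3}) = 0$. The closed form gives $0$, hence $C = 0$.

Setting $a = \frac{1}{3}$:
$$I = - \log{\left(\frac{256}{625} \right)}.$$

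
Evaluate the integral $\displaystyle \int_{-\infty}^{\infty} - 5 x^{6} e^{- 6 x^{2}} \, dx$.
$- \frac{25 \sqrt{6} \sqrt{\pi}}{3456}$

Start from the elementary integral
$$J(a) = \int_{-\infty}^{\infty} - 5 e^{- a x^{2}} \, dx = - \frac{5 \sqrt{\pi}}{\sqrt{a}}.$$

Differentiating under the integral sign brings down a factor of $(-x^2)$:
$$\frac{dJ}{da} = \int_{-\infty}^{\infty} 5 x^{2} e^{- a x^{2}} \, dx = \frac{5 \sqrt{\pi}}{2 a^{\frac{3}{2}}}.$$

Repeating $3$ times in total — each differentiation brings down another $(-x^2)$ — gives
$$\frac{d^{3}J}{da^{3}} = \int_{-\infty}^{\infty} 5 x^{6} e^{- a x^{2}} \, dx = \frac{75 \sqrt{\pi}}{8 a^{\frac{7}{2}}},$$
and the integrand here is $(-1)^{3}$ times the target integrand, so $I = (-1)^{3}\,\frac{d^{3}J}{da^{3}} = - \frac{75 \sqrt{\pi}}{8 a^{\frac{7}{2}}}$.

Setting $a = 6$:
$$I = - \frac{25 \sqrt{6} \sqrt{\pi}}{3456}.$$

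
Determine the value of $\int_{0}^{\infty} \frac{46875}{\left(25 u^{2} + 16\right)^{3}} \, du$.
$\frac{28125 \pi}{16384}$

Start from the standard arctangent integral
$$J(a) = \int_{0}^{\infty} \frac{3}{a^{2} + u^{2}} \, du = \frac{3 \pi}{2 a}.$$

Differentiating under the integral sign with respect to $a$,
$$\frac{dJ}{da} = \int_{0}^{\infty} - \frac{6 a}{\left(a^{2} + u^{2}\right)^{2}} \, du = - \frac{3 \pi}{2 a^{2}},$$
so $\int_{0}^{\infty} \frac{3}{\left(a^{2} + u^{2}\right)^{2}} \, du = \frac{3 \pi}{4 a^{3}}$.

Repeating — each differentiation of $1/(u^2+a^2)^j$ produces $-2ja/(u^2+a^2)^{j+1}$ — and dividing through by $-2ja$ at each step yields, after $2$ differentiations in total,
$$\int_{0}^{\infty} \frac{3}{\left(a^{2} + u^{2}\right)^{3}} \, du = \frac{9 \pi}{16 a^{5}}.$$

Setting $a = \frac{4}{5}$:
$$I = \frac{28125 \pi}{16384}.$$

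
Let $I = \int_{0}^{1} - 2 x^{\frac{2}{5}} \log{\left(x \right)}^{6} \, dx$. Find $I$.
$- \frac{112500000}{823543}$

Begin with the known integral
$$J(a) = \int_{0}^{1} - 2 x^{a} \, dx = - \frac{2}{a + 1}.$$

Differentiating under the integral sign brings down a factor of $\ln x$:
$$\frac{dJ}{da} = \int_{0}^{1} - 2 x^{a} \log{\left(x \right)} \, dx = \frac{2}{\left(a + 1\right)^{2}}.$$

Repeating $6$ times in total — each differentiation brings down another $\ln x$ — gives
$$\frac{d^{6}J}{da^{6}} = \int_{0}^{1} - 2 x^{a} \log{\left(x \right)}^{6} \, dx = - \frac{1440}{\left(a + 1\right)^{7}},$$
and the integrand here is exactly the target integrand, so $I = - \frac{1440}{\left(a + 1\right)^{7}}$.

Setting $a = \frac{2}{5}$:
$$I = - \frac{112500000}{823543}.$$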